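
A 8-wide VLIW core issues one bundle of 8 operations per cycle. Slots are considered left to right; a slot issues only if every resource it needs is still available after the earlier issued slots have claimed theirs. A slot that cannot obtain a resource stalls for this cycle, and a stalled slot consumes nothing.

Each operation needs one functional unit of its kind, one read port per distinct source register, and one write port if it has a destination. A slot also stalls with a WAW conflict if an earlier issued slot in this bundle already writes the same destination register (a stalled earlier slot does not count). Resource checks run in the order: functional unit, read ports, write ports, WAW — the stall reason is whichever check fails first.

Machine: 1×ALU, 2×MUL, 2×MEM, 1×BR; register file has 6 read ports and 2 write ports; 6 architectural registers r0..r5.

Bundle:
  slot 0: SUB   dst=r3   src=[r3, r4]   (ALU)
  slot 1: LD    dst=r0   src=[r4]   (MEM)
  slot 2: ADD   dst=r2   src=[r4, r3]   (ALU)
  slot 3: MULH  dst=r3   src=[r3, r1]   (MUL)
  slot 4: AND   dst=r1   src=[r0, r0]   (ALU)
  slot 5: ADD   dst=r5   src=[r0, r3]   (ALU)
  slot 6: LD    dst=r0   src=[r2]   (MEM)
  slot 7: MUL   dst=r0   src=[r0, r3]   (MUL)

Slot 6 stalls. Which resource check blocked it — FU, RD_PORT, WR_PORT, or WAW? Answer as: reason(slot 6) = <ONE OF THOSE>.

reason(slot 6) = WR_PORT

  0. ALU→r3 ⇒ go  {0A/2Mu/2Ld/1B | 4r 1w}
  1. MEM→r0 ⇒ go  {0A/2Mu/1Ld/1B | 3r 0w}
  2. ALU→r2 ⇒ no(FU)  {0A/2Mu/1Ld/1B | 3r 0w}
  3. MUL→r3 ⇒ no(WR_PORT)  {0A/2Mu/1Ld/1B | 3r 0w}
  4. ALU→r1 ⇒ no(FU)  {0A/2Mu/1Ld/1B | 3r 0w}
  5. ALU→r5 ⇒ no(FU)  {0A/2Mu/1Ld/1B | 3r 0w}
  6. MEM→r0 ⇒ no(WR_PORT)  {0A/2Mu/1Ld/1B | 3r 0w}
  7. MUL→r0 ⇒ no(WR_PORT)  {0A/2Mu/1Ld/1B | 3r 0w}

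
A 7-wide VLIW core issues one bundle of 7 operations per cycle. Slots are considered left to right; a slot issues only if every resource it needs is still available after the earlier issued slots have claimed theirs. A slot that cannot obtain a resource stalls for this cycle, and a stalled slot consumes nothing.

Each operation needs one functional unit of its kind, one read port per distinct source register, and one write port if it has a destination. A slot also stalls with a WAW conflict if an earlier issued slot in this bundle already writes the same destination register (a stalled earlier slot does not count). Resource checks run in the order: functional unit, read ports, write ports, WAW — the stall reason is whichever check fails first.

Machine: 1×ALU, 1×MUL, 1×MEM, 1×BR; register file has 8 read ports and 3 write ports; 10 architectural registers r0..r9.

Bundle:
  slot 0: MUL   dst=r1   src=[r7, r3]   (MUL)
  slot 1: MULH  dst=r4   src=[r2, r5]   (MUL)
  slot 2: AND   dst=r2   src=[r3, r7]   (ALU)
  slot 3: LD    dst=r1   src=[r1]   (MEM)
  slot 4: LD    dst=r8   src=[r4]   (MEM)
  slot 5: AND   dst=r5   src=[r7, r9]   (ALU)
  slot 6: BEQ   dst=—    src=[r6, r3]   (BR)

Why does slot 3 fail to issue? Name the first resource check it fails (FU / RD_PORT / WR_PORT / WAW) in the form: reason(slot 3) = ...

reason(slot 3) = WAW

#0 MUL src=r7,r3 dispatched  <A:1 Mu:0 Ld:1 B:1 rd:6 wr:2>
#1 MUL src=r2,r5 held:FU  <A:1 Mu:0 Ld:1 B:1 rd:6 wr:2>
#2 ALU src=r3,r7 dispatched  <A:0 Mu:0 Ld:1 B:1 rd:4 wr:1>
#3 MEM src=r1 held:WAW  <A:0 Mu:0 Ld:1 B:1 rd:4 wr:1>
#4 MEM src=r4 dispatched  <A:0 Mu:0 Ld:0 B:1 rd:3 wr:0>
#5 ALU src=r7,r9 held:FU  <A:0 Mu:0 Ld:0 B:1 rd:3 wr:0>
#6 BR src=r6,r3 dispatched  <A:0 Mu:0 Ld:0 B:0 rd:1 wr:0>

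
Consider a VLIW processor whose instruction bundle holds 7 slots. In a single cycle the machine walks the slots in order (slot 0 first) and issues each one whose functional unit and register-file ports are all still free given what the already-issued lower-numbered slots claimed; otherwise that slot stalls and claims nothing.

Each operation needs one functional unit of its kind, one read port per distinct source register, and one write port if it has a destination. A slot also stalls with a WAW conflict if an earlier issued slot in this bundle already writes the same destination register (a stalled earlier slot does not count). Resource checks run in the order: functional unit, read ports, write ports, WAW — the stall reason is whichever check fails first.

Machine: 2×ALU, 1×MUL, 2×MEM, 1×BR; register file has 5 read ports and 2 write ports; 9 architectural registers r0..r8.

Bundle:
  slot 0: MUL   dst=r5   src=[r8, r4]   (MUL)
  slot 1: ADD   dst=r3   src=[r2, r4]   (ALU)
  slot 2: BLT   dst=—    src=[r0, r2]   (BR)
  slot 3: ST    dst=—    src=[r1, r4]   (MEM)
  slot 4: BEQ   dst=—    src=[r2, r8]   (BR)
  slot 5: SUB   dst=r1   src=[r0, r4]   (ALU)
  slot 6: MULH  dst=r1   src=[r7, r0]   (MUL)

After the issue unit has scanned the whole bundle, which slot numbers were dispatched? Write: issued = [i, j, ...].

  0. MUL→r5 ⇒ go  {2A/0Mu/2Ld/1B | 3r 1w}
  1. ALU→r3 ⇒ go  {1A/0Mu/2Ld/1B | 1r 0w}
  2. BR ⇒ no(RD_PORT)  {1A/0Mu/2Ld/1B | 1r 0w}
  3. MEM ⇒ no(RD_PORT)  {1A/0Mu/2Ld/1B | 1r 0w}
  4. BR ⇒ no(RD_PORT)  {1A/0Mu/2Ld/1B | 1r 0w}
  5. ALU→r1 ⇒ no(RD_PORT)  {1A/0Mu/2Ld/1B | 1r 0w}
  6. MUL→r1 ⇒ no(FU)  {1A/0Mu/2Ld/1B | 1r 0w}

issued = [0, 1]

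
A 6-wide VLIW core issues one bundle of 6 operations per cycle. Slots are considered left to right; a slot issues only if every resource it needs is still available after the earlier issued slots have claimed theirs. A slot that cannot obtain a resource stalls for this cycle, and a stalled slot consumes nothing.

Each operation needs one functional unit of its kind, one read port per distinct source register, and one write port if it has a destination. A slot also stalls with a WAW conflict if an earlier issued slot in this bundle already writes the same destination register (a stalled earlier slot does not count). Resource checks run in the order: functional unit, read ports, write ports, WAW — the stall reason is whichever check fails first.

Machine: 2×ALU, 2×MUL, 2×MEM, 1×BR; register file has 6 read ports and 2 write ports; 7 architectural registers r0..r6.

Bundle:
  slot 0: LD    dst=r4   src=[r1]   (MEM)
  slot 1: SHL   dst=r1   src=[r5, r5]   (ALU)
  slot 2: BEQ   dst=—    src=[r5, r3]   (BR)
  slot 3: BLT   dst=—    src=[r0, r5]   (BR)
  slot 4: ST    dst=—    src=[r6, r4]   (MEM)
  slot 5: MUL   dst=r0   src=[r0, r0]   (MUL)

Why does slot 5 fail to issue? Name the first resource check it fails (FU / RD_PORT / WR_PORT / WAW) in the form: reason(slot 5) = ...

reason(slot 5) = RD_PORT

#0 MEM src=r1 dispatched  <A:2 Mu:2 Ld:1 B:1 rd:5 wr:1>
#1 ALU src=r5,r5 dispatched  <A:1 Mu:2 Ld:1 B:1 rd:4 wr:0>
#2 BR src=r5,r3 dispatched  <A:1 Mu:2 Ld:1 B:0 rd:2 wr:0>
#3 BR src=r0,r5 held:FU  <A:1 Mu:2 Ld:1 B:0 rd:2 wr:0>
#4 MEM src=r6,r4 dispatched  <A:1 Mu:2 Ld:0 B:0 rd:0 wr:0>
#5 MUL src=r0,r0 held:RD_PORT  <A:1 Mu:2 Ld:0 B:0 rd:0 wr:0>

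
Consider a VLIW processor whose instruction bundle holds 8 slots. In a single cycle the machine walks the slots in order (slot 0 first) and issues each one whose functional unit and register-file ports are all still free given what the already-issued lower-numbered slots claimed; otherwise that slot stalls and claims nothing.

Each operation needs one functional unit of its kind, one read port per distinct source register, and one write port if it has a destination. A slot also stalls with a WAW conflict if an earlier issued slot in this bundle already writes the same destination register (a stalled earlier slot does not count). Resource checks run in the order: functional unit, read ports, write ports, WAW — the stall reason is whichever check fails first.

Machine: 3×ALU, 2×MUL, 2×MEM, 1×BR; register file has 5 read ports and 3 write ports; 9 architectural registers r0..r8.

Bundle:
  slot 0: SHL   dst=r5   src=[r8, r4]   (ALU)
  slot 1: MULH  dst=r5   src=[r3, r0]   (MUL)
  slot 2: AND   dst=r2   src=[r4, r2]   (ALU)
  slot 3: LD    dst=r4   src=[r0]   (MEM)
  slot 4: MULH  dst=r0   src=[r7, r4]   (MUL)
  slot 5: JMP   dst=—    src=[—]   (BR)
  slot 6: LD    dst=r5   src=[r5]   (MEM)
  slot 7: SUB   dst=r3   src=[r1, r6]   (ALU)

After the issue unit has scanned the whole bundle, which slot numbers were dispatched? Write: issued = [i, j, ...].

(0) want 1×ALU +2rd +1wr — yes → AL2|MU2|ME2|BR1|rd3|wr2
(1) want 1×MUL +2rd +1wr — WAW → AL2|MU2|ME2|BR1|rd3|wr2
(2) want 1×ALU +2rd +1wr — yes → AL1|MU2|ME2|BR1|rd1|wr1
(3) want 1×MEM +1rd +1wr — yes → AL1|MU2|ME1|BR1|rd0|wr0
(4) want 1×MUL +2rd +1wr — RD_PORT → AL1|MU2|ME1|BR1|rd0|wr0
(5) want 1×BR +0rd +0wr — yes → AL1|MU2|ME1|BR0|rd0|wr0
(6) want 1×MEM +1rd +1wr — RD_PORT → AL1|MU2|ME1|BR0|rd0|wr0
(7) want 1×ALU +2rd +1wr — RD_PORT → AL1|MU2|ME1|BR0|rd0|wr0

issued = [0, 2, 3, 5]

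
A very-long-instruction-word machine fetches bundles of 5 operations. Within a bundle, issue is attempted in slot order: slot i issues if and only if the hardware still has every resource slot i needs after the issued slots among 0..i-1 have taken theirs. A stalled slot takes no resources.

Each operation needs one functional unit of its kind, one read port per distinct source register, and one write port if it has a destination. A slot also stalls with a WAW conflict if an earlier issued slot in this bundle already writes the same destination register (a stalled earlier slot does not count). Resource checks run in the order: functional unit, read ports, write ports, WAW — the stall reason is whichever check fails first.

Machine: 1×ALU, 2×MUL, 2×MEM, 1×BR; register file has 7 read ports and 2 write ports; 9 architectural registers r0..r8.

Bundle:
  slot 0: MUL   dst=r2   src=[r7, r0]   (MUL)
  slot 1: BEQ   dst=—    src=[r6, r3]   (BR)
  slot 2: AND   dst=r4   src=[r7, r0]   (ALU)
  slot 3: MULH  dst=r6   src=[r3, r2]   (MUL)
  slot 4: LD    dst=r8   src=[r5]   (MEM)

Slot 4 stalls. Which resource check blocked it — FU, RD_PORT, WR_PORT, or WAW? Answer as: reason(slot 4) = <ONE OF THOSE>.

reason(slot 4) = WR_PORT

  0. MUL→r2 ⇒ go  {1A/1Mu/2Ld/1B | 5r 1w}
  1. BR ⇒ go  {1A/1Mu/2Ld/0B | 3r 1w}
  2. ALU→r4 ⇒ go  {0A/1Mu/2Ld/0B | 1r 0w}
  3. MUL→r6 ⇒ no(RD_PORT)  {0A/1Mu/2Ld/0B | 1r 0w}
  4. MEM→r8 ⇒ no(WR_PORT)  {0A/1Mu/2Ld/0B | 1r 0w}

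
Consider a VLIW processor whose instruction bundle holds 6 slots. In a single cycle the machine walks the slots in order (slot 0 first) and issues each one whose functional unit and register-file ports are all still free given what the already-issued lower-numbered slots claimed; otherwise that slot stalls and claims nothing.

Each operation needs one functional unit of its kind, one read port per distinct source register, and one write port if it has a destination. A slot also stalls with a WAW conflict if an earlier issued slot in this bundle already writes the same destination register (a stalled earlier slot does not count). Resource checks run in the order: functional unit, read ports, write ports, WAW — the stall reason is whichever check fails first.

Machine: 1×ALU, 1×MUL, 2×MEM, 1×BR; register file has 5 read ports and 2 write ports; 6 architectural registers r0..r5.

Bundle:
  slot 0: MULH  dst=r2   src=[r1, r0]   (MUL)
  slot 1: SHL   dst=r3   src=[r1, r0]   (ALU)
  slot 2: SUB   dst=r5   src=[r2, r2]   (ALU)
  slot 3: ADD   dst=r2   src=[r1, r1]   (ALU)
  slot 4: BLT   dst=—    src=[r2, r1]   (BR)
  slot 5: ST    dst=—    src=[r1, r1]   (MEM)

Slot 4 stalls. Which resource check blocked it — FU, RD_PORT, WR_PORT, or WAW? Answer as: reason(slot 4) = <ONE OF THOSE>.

slot 0 (MUL): ISSUE — free A1,Mu0,Ld2,B1 rp3 wp1
slot 1 (ALU): ISSUE — free A0,Mu0,Ld2,B1 rp1 wp0
slot 2 (ALU): stall FU — free A0,Mu0,Ld2,B1 rp1 wp0
slot 3 (ALU): stall FU — free A0,Mu0,Ld2,B1 rp1 wp0
slot 4 (BR): stall RD_PORT — free A0,Mu0,Ld2,B1 rp1 wp0
slot 5 (MEM): ISSUE — free A0,Mu0,Ld1,B1 rp0 wp0

reason(slot 4) = RD_PORT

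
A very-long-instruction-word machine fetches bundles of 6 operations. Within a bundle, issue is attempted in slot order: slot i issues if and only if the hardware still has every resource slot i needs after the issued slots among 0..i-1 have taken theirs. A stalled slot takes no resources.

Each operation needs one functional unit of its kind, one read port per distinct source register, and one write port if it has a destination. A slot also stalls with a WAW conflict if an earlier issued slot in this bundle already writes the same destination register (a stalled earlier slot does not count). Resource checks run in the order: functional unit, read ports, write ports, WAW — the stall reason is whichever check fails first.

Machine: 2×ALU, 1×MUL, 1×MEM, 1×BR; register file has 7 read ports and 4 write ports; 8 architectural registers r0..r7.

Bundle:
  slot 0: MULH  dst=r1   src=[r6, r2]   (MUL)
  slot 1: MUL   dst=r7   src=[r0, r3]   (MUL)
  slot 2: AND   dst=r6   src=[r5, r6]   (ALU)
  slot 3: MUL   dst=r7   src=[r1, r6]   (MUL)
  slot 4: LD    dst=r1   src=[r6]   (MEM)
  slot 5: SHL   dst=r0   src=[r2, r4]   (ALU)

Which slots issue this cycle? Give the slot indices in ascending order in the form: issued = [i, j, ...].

issued = [0, 2, 5]

(0) want 1×MUL +2rd +1wr — yes → AL2|MU0|ME1|BR1|rd5|wr3
(1) want 1×MUL +2rd +1wr — FU → AL2|MU0|ME1|BR1|rd5|wr3
(2) want 1×ALU +2rd +1wr — yes → AL1|MU0|ME1|BR1|rd3|wr2
(3) want 1×MUL +2rd +1wr — FU → AL1|MU0|ME1|BR1|rd3|wr2
(4) want 1×MEM +1rd +1wr — WAW → AL1|MU0|ME1|BR1|rd3|wr2
(5) want 1×ALU +2rd +1wr — yes → AL0|MU0|ME1|BR1|rd1|wr1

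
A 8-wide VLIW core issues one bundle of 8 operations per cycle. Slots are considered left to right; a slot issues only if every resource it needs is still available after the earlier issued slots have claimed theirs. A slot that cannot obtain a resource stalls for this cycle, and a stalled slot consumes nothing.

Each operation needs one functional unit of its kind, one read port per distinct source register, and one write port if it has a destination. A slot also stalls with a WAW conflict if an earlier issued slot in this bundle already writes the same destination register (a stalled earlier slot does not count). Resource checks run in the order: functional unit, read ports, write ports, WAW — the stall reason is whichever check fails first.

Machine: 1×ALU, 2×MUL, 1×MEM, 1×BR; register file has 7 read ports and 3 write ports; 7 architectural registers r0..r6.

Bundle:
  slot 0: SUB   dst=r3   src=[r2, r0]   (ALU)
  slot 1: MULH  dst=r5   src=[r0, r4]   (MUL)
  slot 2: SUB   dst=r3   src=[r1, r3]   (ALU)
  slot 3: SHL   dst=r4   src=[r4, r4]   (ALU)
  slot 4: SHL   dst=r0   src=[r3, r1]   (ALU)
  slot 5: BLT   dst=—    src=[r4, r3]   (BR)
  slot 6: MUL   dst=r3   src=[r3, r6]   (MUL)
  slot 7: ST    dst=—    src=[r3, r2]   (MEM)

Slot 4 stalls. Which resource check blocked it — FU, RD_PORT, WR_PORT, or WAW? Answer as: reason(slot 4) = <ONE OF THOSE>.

[0] ALU needs rd=2 wr=1: ok; after: ALU=0 MUL=2 MEM=1 BR=1, R=5, W=2
[1] MUL needs rd=2 wr=1: ok; after: ALU=0 MUL=1 MEM=1 BR=1, R=3, W=1
[2] ALU needs rd=2 wr=1: FU; after: ALU=0 MUL=1 MEM=1 BR=1, R=3, W=1
[3] ALU needs rd=1 wr=1: FU; after: ALU=0 MUL=1 MEM=1 BR=1, R=3, W=1
[4] ALU needs rd=2 wr=1: FU; after: ALU=0 MUL=1 MEM=1 BR=1, R=3, W=1
[5] BR needs rd=2 wr=0: ok; after: ALU=0 MUL=1 MEM=1 BR=0, R=1, W=1
[6] MUL needs rd=2 wr=1: RD_PORT; after: ALU=0 MUL=1 MEM=1 BR=0, R=1, W=1
[7] MEM needs rd=2 wr=0: RD_PORT; after: ALU=0 MUL=1 MEM=1 BR=0, R=1, W=1

reason(slot 4) = FU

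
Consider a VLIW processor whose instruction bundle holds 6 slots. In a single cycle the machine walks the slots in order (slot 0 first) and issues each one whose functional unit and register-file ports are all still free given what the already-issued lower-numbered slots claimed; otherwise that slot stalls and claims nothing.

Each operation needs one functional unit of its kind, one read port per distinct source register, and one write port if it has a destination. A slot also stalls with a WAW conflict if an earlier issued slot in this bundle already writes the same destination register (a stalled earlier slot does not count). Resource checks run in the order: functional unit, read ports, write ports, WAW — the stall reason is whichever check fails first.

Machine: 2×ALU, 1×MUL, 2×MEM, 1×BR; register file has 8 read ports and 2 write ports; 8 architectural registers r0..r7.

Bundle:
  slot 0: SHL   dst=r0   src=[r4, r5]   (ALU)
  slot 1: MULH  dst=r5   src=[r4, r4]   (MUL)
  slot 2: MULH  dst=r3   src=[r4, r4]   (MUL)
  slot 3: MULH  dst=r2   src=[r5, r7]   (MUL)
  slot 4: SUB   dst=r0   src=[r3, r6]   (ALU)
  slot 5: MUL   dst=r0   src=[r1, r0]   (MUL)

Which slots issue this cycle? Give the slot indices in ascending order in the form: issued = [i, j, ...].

issued = [0, 1]

slot 0 (ALU): ISSUE — free A1,Mu1,Ld2,B1 rp6 wp1
slot 1 (MUL): ISSUE — free A1,Mu0,Ld2,B1 rp5 wp0
slot 2 (MUL): stall FU — free A1,Mu0,Ld2,B1 rp5 wp0
slot 3 (MUL): stall FU — free A1,Mu0,Ld2,B1 rp5 wp0
slot 4 (ALU): stall WR_PORT — free A1,Mu0,Ld2,B1 rp5 wp0
slot 5 (MUL): stall FU — free A1,Mu0,Ld2,B1 rp5 wp0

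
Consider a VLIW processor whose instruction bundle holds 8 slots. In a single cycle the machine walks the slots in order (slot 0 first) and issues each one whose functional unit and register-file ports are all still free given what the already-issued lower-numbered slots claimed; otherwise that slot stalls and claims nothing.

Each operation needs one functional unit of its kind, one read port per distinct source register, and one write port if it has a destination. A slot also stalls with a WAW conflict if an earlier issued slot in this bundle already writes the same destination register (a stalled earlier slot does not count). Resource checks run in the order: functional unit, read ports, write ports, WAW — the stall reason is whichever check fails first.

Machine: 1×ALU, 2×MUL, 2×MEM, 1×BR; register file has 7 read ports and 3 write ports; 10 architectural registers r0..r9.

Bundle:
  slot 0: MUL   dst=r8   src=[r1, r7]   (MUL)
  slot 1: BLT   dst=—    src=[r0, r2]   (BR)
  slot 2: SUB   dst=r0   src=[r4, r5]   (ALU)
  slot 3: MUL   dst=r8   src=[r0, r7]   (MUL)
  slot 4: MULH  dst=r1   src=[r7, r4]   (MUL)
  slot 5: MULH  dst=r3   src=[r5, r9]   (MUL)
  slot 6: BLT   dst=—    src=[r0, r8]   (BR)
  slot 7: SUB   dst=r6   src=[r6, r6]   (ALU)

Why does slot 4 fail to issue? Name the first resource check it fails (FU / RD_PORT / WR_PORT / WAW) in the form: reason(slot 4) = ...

reason(slot 4) = RD_PORT

  0. MUL→r8 ⇒ go  {1A/1Mu/2Ld/1B | 5r 2w}
  1. BR ⇒ go  {1A/1Mu/2Ld/0B | 3r 2w}
  2. ALU→r0 ⇒ go  {0A/1Mu/2Ld/0B | 1r 1w}
  3. MUL→r8 ⇒ no(RD_PORT)  {0A/1Mu/2Ld/0B | 1r 1w}
  4. MUL→r1 ⇒ no(RD_PORT)  {0A/1Mu/2Ld/0B | 1r 1w}
  5. MUL→r3 ⇒ no(RD_PORT)  {0A/1Mu/2Ld/0B | 1r 1w}
  6. BR ⇒ no(FU)  {0A/1Mu/2Ld/0B | 1r 1w}
  7. ALU→r6 ⇒ no(FU)  {0A/1Mu/2Ld/0B | 1r 1w}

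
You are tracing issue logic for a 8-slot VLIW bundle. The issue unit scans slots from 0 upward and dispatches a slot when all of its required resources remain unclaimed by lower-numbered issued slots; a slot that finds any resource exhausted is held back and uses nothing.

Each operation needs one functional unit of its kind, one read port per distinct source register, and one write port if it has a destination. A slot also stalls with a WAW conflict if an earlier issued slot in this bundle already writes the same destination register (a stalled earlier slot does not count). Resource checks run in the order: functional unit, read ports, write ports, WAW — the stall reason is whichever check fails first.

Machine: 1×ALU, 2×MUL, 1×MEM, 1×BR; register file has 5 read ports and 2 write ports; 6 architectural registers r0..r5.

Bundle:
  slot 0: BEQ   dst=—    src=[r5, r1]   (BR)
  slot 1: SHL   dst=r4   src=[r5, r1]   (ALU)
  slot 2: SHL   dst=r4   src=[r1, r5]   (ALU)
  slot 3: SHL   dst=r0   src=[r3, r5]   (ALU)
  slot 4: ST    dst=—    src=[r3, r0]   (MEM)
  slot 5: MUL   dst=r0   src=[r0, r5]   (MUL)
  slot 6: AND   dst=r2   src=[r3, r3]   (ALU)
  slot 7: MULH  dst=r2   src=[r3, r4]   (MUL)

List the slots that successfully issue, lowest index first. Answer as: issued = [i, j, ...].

issued = [0, 1]

#0 BR src=r5,r1 dispatched  <A:1 Mu:2 Ld:1 B:0 rd:3 wr:2>
#1 ALU src=r5,r1 dispatched  <A:0 Mu:2 Ld:1 B:0 rd:1 wr:1>
#2 ALU src=r1,r5 held:FU  <A:0 Mu:2 Ld:1 B:0 rd:1 wr:1>
#3 ALU src=r3,r5 held:FU  <A:0 Mu:2 Ld:1 B:0 rd:1 wr:1>
#4 MEM src=r3,r0 held:RD_PORT  <A:0 Mu:2 Ld:1 B:0 rd:1 wr:1>
#5 MUL src=r0,r5 held:RD_PORT  <A:0 Mu:2 Ld:1 B:0 rd:1 wr:1>
#6 ALU src=r3,r3 held:FU  <A:0 Mu:2 Ld:1 B:0 rd:1 wr:1>
#7 MUL src=r3,r4 held:RD_PORT  <A:0 Mu:2 Ld:1 B:0 rd:1 wr:1>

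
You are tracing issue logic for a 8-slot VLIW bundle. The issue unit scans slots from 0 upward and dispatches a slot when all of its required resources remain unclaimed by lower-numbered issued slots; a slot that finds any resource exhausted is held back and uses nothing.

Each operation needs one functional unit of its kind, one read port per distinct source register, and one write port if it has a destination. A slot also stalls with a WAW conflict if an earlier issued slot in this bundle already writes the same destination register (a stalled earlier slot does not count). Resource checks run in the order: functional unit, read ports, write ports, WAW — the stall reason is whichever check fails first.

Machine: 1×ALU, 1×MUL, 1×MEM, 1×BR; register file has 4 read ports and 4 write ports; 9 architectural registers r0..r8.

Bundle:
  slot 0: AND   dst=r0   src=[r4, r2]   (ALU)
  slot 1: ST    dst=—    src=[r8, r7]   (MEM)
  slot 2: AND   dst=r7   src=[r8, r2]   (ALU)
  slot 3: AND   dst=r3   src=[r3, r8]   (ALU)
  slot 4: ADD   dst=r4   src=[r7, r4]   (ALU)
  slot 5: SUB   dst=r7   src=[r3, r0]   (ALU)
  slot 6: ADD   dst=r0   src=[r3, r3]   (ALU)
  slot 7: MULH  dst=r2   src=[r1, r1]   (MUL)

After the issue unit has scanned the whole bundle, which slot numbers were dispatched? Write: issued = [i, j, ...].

slot 0 (ALU): ISSUE — free A0,Mu1,Ld1,B1 rp2 wp3
slot 1 (MEM): ISSUE — free A0,Mu1,Ld0,B1 rp0 wp3
slot 2 (ALU): stall FU — free A0,Mu1,Ld0,B1 rp0 wp3
slot 3 (ALU): stall FU — free A0,Mu1,Ld0,B1 rp0 wp3
slot 4 (ALU): stall FU — free A0,Mu1,Ld0,B1 rp0 wp3
slot 5 (ALU): stall FU — free A0,Mu1,Ld0,B1 rp0 wp3
slot 6 (ALU): stall FU — free A0,Mu1,Ld0,B1 rp0 wp3
slot 7 (MUL): stall RD_PORT — free A0,Mu1,Ld0,B1 rp0 wp3

issued = [0, 1]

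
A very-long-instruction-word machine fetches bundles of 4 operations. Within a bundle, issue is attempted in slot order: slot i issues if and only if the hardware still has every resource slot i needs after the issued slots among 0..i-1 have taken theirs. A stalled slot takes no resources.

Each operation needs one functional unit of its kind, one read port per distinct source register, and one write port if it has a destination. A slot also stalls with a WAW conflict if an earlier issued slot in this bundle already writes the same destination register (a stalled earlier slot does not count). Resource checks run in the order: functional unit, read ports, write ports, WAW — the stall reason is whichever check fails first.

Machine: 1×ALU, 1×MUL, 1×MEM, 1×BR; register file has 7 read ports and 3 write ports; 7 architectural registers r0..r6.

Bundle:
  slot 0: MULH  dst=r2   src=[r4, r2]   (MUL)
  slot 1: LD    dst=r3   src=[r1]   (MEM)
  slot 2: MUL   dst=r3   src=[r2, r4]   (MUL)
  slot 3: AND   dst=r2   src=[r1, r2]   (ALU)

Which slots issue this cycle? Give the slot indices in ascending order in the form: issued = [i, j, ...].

  0. MUL→r2 ⇒ go  {1A/0Mu/1Ld/1B | 5r 2w}
  1. MEM→r3 ⇒ go  {1A/0Mu/0Ld/1B | 4r 1w}
  2. MUL→r3 ⇒ no(FU)  {1A/0Mu/0Ld/1B | 4r 1w}
  3. ALU→r2 ⇒ no(WAW)  {1A/0Mu/0Ld/1B | 4r 1w}

issued = [0, 1]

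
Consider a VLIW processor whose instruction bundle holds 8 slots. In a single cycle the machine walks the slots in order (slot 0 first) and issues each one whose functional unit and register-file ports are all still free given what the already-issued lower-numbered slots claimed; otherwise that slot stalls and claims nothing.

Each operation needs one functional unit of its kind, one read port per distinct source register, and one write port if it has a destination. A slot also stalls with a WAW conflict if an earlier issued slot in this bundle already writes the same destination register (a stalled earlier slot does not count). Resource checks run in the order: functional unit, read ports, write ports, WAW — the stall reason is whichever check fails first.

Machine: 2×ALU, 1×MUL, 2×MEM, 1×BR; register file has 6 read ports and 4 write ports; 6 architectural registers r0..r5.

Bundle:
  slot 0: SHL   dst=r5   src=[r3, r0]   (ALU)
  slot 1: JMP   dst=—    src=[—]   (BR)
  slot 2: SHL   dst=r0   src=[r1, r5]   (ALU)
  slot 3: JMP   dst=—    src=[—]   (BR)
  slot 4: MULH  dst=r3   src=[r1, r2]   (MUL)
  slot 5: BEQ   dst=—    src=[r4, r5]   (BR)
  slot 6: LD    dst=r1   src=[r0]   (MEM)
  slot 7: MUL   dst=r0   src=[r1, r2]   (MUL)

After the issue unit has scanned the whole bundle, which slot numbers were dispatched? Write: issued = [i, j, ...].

issued = [0, 1, 2, 4]

(0) want 1×ALU +2rd +1wr — yes → AL1|MU1|ME2|BR1|rd4|wr3
(1) want 1×BR +0rd +0wr — yes → AL1|MU1|ME2|BR0|rd4|wr3
(2) want 1×ALU +2rd +1wr — yes → AL0|MU1|ME2|BR0|rd2|wr2
(3) want 1×BR +0rd +0wr — FU → AL0|MU1|ME2|BR0|rd2|wr2
(4) want 1×MUL +2rd +1wr — yes → AL0|MU0|ME2|BR0|rd0|wr1
(5) want 1×BR +2rd +0wr — FU → AL0|MU0|ME2|BR0|rd0|wr1
(6) want 1×MEM +1rd +1wr — RD_PORT → AL0|MU0|ME2|BR0|rd0|wr1
(7) want 1×MUL +2rd +1wr — FU → AL0|MU0|ME2|BR0|rd0|wr1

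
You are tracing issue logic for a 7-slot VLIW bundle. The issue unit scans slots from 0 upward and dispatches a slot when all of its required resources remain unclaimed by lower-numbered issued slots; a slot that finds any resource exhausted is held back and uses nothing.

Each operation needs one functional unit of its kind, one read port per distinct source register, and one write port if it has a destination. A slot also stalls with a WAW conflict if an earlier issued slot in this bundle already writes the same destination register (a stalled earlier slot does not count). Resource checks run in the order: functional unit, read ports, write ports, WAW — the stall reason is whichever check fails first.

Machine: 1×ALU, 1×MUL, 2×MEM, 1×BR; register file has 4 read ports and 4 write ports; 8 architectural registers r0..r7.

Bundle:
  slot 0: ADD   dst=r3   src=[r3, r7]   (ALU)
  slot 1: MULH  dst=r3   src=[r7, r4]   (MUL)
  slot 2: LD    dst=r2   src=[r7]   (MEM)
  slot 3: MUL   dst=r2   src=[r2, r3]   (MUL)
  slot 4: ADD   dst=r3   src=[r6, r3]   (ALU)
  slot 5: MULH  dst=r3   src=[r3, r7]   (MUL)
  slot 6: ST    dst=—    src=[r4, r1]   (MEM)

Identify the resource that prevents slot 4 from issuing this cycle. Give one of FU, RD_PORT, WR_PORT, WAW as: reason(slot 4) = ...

reason(slot 4) = FU

  0. ALU→r3 ⇒ go  {0A/1Mu/2Ld/1B | 2r 3w}
  1. MUL→r3 ⇒ no(WAW)  {0A/1Mu/2Ld/1B | 2r 3w}
  2. MEM→r2 ⇒ go  {0A/1Mu/1Ld/1B | 1r 2w}
  3. MUL→r2 ⇒ no(RD_PORT)  {0A/1Mu/1Ld/1B | 1r 2w}
  4. ALU→r3 ⇒ no(FU)  {0A/1Mu/1Ld/1B | 1r 2w}
  5. MUL→r3 ⇒ no(RD_PORT)  {0A/1Mu/1Ld/1B | 1r 2w}
  6. MEM ⇒ no(RD_PORT)  {0A/1Mu/1Ld/1B | 1r 2w}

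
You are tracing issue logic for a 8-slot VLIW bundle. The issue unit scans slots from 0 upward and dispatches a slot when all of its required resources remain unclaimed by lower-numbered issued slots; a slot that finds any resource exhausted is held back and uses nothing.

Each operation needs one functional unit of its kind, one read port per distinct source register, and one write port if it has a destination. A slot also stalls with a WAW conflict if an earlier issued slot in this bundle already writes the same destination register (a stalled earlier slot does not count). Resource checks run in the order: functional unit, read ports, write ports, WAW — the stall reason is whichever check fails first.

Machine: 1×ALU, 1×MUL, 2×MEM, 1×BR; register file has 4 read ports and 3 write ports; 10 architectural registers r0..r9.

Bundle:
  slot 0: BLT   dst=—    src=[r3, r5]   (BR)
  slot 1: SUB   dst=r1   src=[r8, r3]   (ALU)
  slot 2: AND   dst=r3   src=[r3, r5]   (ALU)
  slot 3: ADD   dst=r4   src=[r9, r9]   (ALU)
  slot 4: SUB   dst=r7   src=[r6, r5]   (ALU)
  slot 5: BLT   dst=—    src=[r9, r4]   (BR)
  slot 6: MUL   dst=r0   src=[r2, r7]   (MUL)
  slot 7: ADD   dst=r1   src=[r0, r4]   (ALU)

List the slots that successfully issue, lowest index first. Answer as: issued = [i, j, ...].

  0. BR ⇒ go  {1A/1Mu/2Ld/0B | 2r 3w}
  1. ALU→r1 ⇒ go  {0A/1Mu/2Ld/0B | 0r 2w}
  2. ALU→r3 ⇒ no(FU)  {0A/1Mu/2Ld/0B | 0r 2w}
  3. ALU→r4 ⇒ no(FU)  {0A/1Mu/2Ld/0B | 0r 2w}
  4. ALU→r7 ⇒ no(FU)  {0A/1Mu/2Ld/0B | 0r 2w}
  5. BR ⇒ no(FU)  {0A/1Mu/2Ld/0B | 0r 2w}
  6. MUL→r0 ⇒ no(RD_PORT)  {0A/1Mu/2Ld/0B | 0r 2w}
  7. ALU→r1 ⇒ no(FU)  {0A/1Mu/2Ld/0B | 0r 2w}

issued = [0, 1]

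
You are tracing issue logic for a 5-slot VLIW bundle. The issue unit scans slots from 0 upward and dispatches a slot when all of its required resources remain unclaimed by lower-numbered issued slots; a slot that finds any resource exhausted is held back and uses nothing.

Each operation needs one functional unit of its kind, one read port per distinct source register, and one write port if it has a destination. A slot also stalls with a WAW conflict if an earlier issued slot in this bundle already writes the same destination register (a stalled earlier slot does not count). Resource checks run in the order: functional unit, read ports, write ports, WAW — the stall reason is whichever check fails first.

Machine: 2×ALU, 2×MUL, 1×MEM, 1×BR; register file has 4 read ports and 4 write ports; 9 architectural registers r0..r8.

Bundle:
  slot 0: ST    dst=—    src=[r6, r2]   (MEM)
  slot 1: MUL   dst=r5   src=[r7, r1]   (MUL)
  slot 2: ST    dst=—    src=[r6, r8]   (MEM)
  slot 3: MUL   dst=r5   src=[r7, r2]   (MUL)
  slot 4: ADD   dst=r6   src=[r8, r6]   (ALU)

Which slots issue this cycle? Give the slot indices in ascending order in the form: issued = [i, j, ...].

slot 0 (MEM): ISSUE — free A2,Mu2,Ld0,B1 rp2 wp4
slot 1 (MUL): ISSUE — free A2,Mu1,Ld0,B1 rp0 wp3
slot 2 (MEM): stall FU — free A2,Mu1,Ld0,B1 rp0 wp3
slot 3 (MUL): stall RD_PORT — free A2,Mu1,Ld0,B1 rp0 wp3
slot 4 (ALU): stall RD_PORT — free A2,Mu1,Ld0,B1 rp0 wp3

issued = [0, 1]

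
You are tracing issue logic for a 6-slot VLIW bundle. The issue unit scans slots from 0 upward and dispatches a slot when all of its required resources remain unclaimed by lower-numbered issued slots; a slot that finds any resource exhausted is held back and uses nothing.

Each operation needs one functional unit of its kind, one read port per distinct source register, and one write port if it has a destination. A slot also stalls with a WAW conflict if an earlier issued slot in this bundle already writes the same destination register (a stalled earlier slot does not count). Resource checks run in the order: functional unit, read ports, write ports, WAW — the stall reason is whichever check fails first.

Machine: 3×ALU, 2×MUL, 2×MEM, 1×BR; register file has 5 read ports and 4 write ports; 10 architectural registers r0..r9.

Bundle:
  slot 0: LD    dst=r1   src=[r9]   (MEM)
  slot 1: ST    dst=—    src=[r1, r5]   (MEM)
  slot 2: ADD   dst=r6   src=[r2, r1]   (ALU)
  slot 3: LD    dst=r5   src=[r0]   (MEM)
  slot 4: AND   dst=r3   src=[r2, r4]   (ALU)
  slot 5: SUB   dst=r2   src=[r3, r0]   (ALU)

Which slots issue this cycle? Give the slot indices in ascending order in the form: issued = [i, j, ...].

(0) want 1×MEM +1rd +1wr — yes → AL3|MU2|ME1|BR1|rd4|wr3
(1) want 1×MEM +2rd +0wr — yes → AL3|MU2|ME0|BR1|rd2|wr3
(2) want 1×ALU +2rd +1wr — yes → AL2|MU2|ME0|BR1|rd0|wr2
(3) want 1×MEM +1rd +1wr — FU → AL2|MU2|ME0|BR1|rd0|wr2
(4) want 1×ALU +2rd +1wr — RD_PORT → AL2|MU2|ME0|BR1|rd0|wr2
(5) want 1×ALU +2rd +1wr — RD_PORT → AL2|MU2|ME0|BR1|rd0|wr2

issued = [0, 1, 2]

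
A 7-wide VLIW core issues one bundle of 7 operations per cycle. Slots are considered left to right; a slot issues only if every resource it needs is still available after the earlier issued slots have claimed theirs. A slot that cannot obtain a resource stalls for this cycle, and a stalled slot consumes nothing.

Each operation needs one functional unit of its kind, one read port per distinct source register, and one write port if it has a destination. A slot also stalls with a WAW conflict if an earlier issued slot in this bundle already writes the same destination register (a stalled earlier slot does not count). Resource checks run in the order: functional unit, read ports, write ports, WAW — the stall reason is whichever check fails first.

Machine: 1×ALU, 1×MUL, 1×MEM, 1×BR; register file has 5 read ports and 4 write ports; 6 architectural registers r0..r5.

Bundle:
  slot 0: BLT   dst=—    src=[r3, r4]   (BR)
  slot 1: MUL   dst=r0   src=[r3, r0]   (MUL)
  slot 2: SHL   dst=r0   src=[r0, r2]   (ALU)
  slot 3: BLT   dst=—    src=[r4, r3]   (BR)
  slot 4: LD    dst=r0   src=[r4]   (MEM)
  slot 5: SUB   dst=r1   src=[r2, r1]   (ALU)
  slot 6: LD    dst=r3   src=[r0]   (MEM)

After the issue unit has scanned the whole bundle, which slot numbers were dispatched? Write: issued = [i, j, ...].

#0 BR src=r3,r4 dispatched  <A:1 Mu:1 Ld:1 B:0 rd:3 wr:4>
#1 MUL src=r3,r0 dispatched  <A:1 Mu:0 Ld:1 B:0 rd:1 wr:3>
#2 ALU src=r0,r2 held:RD_PORT  <A:1 Mu:0 Ld:1 B:0 rd:1 wr:3>
#3 BR src=r4,r3 held:FU  <A:1 Mu:0 Ld:1 B:0 rd:1 wr:3>
#4 MEM src=r4 held:WAW  <A:1 Mu:0 Ld:1 B:0 rd:1 wr:3>
#5 ALU src=r2,r1 held:RD_PORT  <A:1 Mu:0 Ld:1 B:0 rd:1 wr:3>
#6 MEM src=r0 dispatched  <A:1 Mu:0 Ld:0 B:0 rd:0 wr:2>

issued = [0, 1, 6]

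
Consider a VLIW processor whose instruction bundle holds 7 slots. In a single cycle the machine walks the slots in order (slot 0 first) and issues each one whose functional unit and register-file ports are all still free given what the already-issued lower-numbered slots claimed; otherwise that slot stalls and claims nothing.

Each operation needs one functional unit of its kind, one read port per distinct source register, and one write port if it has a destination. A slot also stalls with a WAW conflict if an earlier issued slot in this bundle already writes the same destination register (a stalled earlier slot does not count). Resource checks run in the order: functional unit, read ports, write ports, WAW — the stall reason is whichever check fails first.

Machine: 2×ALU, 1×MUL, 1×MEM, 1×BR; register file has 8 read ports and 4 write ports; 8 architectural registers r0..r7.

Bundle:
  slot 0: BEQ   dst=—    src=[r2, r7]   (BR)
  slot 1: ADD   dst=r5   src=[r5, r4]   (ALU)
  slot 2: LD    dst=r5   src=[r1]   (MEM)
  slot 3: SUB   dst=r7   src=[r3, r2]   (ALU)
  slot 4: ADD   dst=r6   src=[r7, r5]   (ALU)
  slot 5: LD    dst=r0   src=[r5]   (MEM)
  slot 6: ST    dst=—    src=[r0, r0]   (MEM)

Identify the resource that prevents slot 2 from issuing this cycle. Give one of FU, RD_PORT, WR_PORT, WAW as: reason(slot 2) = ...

slot 0 (BR): ISSUE — free A2,Mu1,Ld1,B0 rp6 wp4
slot 1 (ALU): ISSUE — free A1,Mu1,Ld1,B0 rp4 wp3
slot 2 (MEM): stall WAW — free A1,Mu1,Ld1,B0 rp4 wp3
slot 3 (ALU): ISSUE — free A0,Mu1,Ld1,B0 rp2 wp2
slot 4 (ALU): stall FU — free A0,Mu1,Ld1,B0 rp2 wp2
slot 5 (MEM): ISSUE — free A0,Mu1,Ld0,B0 rp1 wp1
slot 6 (MEM): stall FU — free A0,Mu1,Ld0,B0 rp1 wp1

reason(slot 2) = WAW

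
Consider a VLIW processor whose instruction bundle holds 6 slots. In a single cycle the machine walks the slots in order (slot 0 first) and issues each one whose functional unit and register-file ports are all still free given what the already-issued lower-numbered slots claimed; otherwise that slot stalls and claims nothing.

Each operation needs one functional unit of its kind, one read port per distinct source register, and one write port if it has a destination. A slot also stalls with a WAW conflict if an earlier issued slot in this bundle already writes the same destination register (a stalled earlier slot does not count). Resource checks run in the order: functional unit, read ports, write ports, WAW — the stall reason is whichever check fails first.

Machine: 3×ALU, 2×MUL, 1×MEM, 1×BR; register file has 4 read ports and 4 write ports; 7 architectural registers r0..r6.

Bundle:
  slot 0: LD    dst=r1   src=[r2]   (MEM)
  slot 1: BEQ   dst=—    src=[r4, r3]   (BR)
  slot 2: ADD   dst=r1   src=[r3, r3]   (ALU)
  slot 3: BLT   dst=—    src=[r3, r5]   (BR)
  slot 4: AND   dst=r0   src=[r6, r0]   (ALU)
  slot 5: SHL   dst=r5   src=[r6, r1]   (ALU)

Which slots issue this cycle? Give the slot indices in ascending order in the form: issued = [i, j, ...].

issued = [0, 1]

  0. MEM→r1 ⇒ go  {3A/2Mu/0Ld/1B | 3r 3w}
  1. BR ⇒ go  {3A/2Mu/0Ld/0B | 1r 3w}
  2. ALU→r1 ⇒ no(WAW)  {3A/2Mu/0Ld/0B | 1r 3w}
  3. BR ⇒ no(FU)  {3A/2Mu/0Ld/0B | 1r 3w}
  4. ALU→r0 ⇒ no(RD_PORT)  {3A/2Mu/0Ld/0B | 1r 3w}
  5. ALU→r5 ⇒ no(RD_PORT)  {3A/2Mu/0Ld/0B | 1r 3w}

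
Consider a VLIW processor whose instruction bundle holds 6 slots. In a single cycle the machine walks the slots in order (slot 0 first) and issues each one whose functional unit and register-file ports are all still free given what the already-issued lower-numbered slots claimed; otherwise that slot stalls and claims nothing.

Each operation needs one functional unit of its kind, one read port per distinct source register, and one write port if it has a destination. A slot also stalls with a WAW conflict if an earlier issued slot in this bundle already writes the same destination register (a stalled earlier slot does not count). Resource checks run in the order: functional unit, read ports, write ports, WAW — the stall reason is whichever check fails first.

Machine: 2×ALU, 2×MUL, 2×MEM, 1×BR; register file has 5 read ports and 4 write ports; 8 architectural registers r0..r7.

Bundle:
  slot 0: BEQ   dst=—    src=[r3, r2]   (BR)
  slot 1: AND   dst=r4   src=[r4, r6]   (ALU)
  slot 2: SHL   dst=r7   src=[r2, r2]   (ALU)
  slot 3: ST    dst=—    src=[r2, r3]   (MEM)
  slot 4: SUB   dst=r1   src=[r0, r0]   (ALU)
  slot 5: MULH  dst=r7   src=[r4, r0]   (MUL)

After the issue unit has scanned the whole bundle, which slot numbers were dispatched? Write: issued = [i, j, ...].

(0) want 1×BR +2rd +0wr — yes → AL2|MU2|ME2|BR0|rd3|wr4
(1) want 1×ALU +2rd +1wr — yes → AL1|MU2|ME2|BR0|rd1|wr3
(2) want 1×ALU +1rd +1wr — yes → AL0|MU2|ME2|BR0|rd0|wr2
(3) want 1×MEM +2rd +0wr — RD_PORT → AL0|MU2|ME2|BR0|rd0|wr2
(4) want 1×ALU +1rd +1wr — FU → AL0|MU2|ME2|BR0|rd0|wr2
(5) want 1×MUL +2rd +1wr — RD_PORT → AL0|MU2|ME2|BR0|rd0|wr2

issued = [0, 1, 2]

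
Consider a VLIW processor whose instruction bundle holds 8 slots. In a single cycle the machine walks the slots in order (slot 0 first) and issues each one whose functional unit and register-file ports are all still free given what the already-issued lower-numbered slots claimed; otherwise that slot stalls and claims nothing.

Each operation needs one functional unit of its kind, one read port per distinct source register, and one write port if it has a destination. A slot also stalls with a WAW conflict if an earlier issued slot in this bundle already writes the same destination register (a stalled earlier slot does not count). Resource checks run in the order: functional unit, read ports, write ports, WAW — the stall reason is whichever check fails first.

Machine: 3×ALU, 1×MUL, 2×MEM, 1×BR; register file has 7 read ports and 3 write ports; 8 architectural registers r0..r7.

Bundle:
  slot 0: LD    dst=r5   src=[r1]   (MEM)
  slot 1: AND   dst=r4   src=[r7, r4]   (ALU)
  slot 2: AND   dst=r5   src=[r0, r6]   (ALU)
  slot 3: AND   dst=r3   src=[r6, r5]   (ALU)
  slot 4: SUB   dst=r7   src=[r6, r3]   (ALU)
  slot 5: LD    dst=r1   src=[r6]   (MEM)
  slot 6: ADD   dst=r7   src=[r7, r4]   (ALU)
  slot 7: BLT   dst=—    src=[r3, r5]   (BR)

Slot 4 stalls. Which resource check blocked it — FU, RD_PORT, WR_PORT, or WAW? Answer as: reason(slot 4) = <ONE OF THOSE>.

(0) want 1×MEM +1rd +1wr — yes → AL3|MU1|ME1|BR1|rd6|wr2
(1) want 1×ALU +2rd +1wr — yes → AL2|MU1|ME1|BR1|rd4|wr1
(2) want 1×ALU +2rd +1wr — WAW → AL2|MU1|ME1|BR1|rd4|wr1
(3) want 1×ALU +2rd +1wr — yes → AL1|MU1|ME1|BR1|rd2|wr0
(4) want 1×ALU +2rd +1wr — WR_PORT → AL1|MU1|ME1|BR1|rd2|wr0
(5) want 1×MEM +1rd +1wr — WR_PORT → AL1|MU1|ME1|BR1|rd2|wr0
(6) want 1×ALU +2rd +1wr — WR_PORT → AL1|MU1|ME1|BR1|rd2|wr0
(7) want 1×BR +2rd +0wr — yes → AL1|MU1|ME1|BR0|rd0|wr0

reason(slot 4) = WR_PORT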